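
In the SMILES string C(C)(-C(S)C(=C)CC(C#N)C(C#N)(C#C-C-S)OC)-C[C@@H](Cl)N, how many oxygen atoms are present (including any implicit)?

The symbol for oxygen appears 1 time in the SMILES.

1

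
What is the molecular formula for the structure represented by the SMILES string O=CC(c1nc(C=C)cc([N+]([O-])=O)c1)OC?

C10H10N2O4

Heavy atoms from the SMILES: 10 C, 2 N, 4 O.
Implicit hydrogens by atom environment:
  3 × C: 1 H each → 3
  3 × C (aromatic): no H
  3 × O: no H
  2 × C (aromatic): 1 H each → 2
  1 × C: 3 H
  1 × C: 2 H
  1 × N (aromatic): no H
  1 × N (charge +1): no H
  1 × O (charge -1): no H
  Total hydrogens = 10.
Molecular formula: C10H10N2O4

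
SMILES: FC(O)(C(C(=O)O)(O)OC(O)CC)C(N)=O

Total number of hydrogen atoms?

Hydrogens are implicit in SMILES; fill each atom to its normal valence:
  4 × C: no H
  4 × O: 1 H each → 4
  3 × O: no H
  1 × C: 3 H
  1 × C: 2 H
  1 × C: 1 H
  1 × F: no H
  1 × N: 2 H
  Total hydrogens = 12.

12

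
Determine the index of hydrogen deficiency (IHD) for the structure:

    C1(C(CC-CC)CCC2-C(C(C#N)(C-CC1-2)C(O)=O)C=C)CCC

6

Molecular formula from the SMILES: C21H33NO2.
DoU = (2C + 2 + N − H − X)/2 = (2·21 + 2 + 1 − 33 − 0)/2 = 12/2 = 6.
(Structurally: 2 ring(s) + 4 π bond(s) = 6.)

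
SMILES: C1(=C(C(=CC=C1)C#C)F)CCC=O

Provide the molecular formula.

C11H9FO

Heavy atoms from the SMILES: 11 C, 1 F, 1 O.
Implicit hydrogens by atom environment:
  3 × C (aromatic): 1 H each → 3
  3 × C (aromatic): no H
  2 × C: 2 H each → 4
  2 × C: 1 H each → 2
  1 × C: no H
  1 × F: no H
  1 × O: no H
  Total hydrogens = 9.
Molecular formula: C11H9FO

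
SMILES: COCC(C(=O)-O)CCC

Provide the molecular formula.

C7H14O3

Heavy atoms from the SMILES: 7 C, 3 O.
Implicit hydrogens by atom environment:
  3 × C: 2 H each → 6
  2 × C: 3 H each → 6
  2 × O: no H
  1 × C: 1 H
  1 × C: no H
  1 × O: 1 H
  Total hydrogens = 14.
Molecular formula: C7H14O3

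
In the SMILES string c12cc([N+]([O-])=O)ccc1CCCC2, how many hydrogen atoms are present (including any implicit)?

Hydrogens are implicit in SMILES; fill each atom to its normal valence:
  4 × C: 2 H each → 8
  3 × C (aromatic): 1 H each → 3
  3 × C (aromatic): no H
  1 × N (charge +1): no H
  1 × O: no H
  1 × O (charge -1): no H
  Total hydrogens = 11.

11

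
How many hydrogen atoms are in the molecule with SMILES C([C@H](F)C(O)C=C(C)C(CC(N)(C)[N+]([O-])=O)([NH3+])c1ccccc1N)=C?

Hydrogens are implicit in SMILES; fill each atom to its normal valence:
  4 × C: 1 H each → 4
  4 × C (aromatic): 1 H each → 4
  3 × C: no H
  2 × C: 3 H each → 6
  2 × C: 2 H each → 4
  2 × C (aromatic): no H
  2 × N: 2 H each → 4
  1 × F: no H
  1 × N (charge +1): 3 H
  1 × N (charge +1): no H
  1 × O: 1 H
  1 × O: no H
  1 × O (charge -1): no H
  Total hydrogens = 26.

26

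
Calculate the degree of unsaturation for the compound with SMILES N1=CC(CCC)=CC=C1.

Molecular formula from the SMILES: C8H11N.
DoU = (2C + 2 + N − H − X)/2 = (2·8 + 2 + 1 − 11 − 0)/2 = 8/2 = 4.
(Structurally: 1 ring(s) + 3 π bond(s) = 4.)

4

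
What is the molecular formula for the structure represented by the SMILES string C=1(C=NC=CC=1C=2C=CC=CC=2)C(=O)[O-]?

C12H8NO2-

Heavy atoms from the SMILES: 12 C, 1 N, 2 O.
Implicit hydrogens by atom environment:
  8 × C (aromatic): 1 H each → 8
  3 × C (aromatic): no H
  1 × C: no H
  1 × N (aromatic): no H
  1 × O: no H
  1 × O (charge -1): no H
  Total hydrogens = 8.
Net charge -1.
Molecular formula: C12H8NO2-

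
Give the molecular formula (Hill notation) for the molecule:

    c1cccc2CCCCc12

C10H12

Heavy atoms from the SMILES: 10 C.
Implicit hydrogens by atom environment:
  4 × C: 2 H each → 8
  4 × C (aromatic): 1 H each → 4
  2 × C (aromatic): no H
  Total hydrogens = 12.
Molecular formula: C10H12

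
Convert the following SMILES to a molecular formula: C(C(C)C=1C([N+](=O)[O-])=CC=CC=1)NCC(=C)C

C13H18N2O2

Heavy atoms from the SMILES: 13 C, 2 N, 2 O.
Implicit hydrogens by atom environment:
  4 × C (aromatic): 1 H each → 4
  3 × C: 2 H each → 6
  2 × C: 3 H each → 6
  2 × C (aromatic): no H
  1 × C: 1 H
  1 × C: no H
  1 × N: 1 H
  1 × N (charge +1): no H
  1 × O: no H
  1 × O (charge -1): no H
  Total hydrogens = 18.
Molecular formula: C13H18N2O2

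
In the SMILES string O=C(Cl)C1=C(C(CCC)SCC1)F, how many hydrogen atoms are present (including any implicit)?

12

Hydrogens are implicit in SMILES; fill each atom to its normal valence:
  4 × C: 2 H each → 8
  3 × C: no H
  1 × C: 3 H
  1 × C: 1 H
  1 × Cl: no H
  1 × F: no H
  1 × O: no H
  1 × S: no H
  Total hydrogens = 12.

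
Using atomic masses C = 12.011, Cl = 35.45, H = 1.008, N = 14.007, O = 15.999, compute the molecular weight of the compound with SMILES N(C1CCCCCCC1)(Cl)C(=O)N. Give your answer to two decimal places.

Molecular formula: C9H17ClN2O.
M = 9×12.011 + 1×35.45 + 17×1.008 + 2×14.007 + 1×15.999 = 204.70 g/mol.

204.70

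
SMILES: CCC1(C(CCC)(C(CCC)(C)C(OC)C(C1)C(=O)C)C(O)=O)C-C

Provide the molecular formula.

C21H38O4

Heavy atoms from the SMILES: 21 C, 4 O.
Implicit hydrogens by atom environment:
  7 × C: 3 H each → 21
  7 × C: 2 H each → 14
  5 × C: no H
  3 × O: no H
  2 × C: 1 H each → 2
  1 × O: 1 H
  Total hydrogens = 38.
Molecular formula: C21H38O4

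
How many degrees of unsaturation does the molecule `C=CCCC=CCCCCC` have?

2

Molecular formula from the SMILES: C11H20.
DoU = (2C + 2 + N − H − X)/2 = (2·11 + 2 + 0 − 20 − 0)/2 = 4/2 = 2.
(Structurally: 0 ring(s) + 2 π bond(s) = 2.)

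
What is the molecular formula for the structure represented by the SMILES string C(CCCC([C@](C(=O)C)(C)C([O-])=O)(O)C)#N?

C11H16NO4-

Heavy atoms from the SMILES: 11 C, 1 N, 4 O.
Implicit hydrogens by atom environment:
  5 × C: no H
  3 × C: 3 H each → 9
  3 × C: 2 H each → 6
  2 × O: no H
  1 × N: no H
  1 × O: 1 H
  1 × O (charge -1): no H
  Total hydrogens = 16.
Net charge -1.
Molecular formula: C11H16NO4-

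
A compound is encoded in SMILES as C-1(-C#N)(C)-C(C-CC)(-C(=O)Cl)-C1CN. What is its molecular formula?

C10H15ClN2O

Heavy atoms from the SMILES: 10 C, 1 Cl, 2 N, 1 O.
Implicit hydrogens by atom environment:
  4 × C: no H
  3 × C: 2 H each → 6
  2 × C: 3 H each → 6
  1 × C: 1 H
  1 × Cl: no H
  1 × N: 2 H
  1 × N: no H
  1 × O: no H
  Total hydrogens = 15.
Molecular formula: C10H15ClN2O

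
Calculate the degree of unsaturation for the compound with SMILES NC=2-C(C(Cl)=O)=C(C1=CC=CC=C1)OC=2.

Molecular formula from the SMILES: C11H8ClNO2.
DoU = (2C + 2 + N − H − X)/2 = (2·11 + 2 + 1 − 8 − 1)/2 = 16/2 = 8.
(Structurally: 2 ring(s) + 6 π bond(s) = 8.)

8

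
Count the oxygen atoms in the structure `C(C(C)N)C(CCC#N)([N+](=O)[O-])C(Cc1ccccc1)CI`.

The symbol for oxygen appears 2 times in the SMILES.

2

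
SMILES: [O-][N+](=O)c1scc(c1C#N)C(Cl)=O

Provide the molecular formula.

C6HClN2O3S

Heavy atoms from the SMILES: 6 C, 1 Cl, 2 N, 3 O, 1 S.
Implicit hydrogens by atom environment:
  3 × C (aromatic): no H
  2 × C: no H
  2 × O: no H
  1 × C (aromatic): 1 H
  1 × Cl: no H
  1 × N (charge +1): no H
  1 × N: no H
  1 × O (charge -1): no H
  1 × S (aromatic): no H
  Total hydrogens = 1.
Molecular formula: C6HClN2O3S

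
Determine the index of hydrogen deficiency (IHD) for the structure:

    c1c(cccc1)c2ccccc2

8

Molecular formula from the SMILES: C12H10.
DoU = (2C + 2 + N − H − X)/2 = (2·12 + 2 + 0 − 10 − 0)/2 = 16/2 = 8.
(Structurally: 2 ring(s) + 6 π bond(s) = 8.)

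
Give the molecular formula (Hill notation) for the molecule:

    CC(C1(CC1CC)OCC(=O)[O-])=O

C9H13O4-

Heavy atoms from the SMILES: 9 C, 4 O.
Implicit hydrogens by atom environment:
  3 × C: 2 H each → 6
  3 × C: no H
  3 × O: no H
  2 × C: 3 H each → 6
  1 × C: 1 H
  1 × O (charge -1): no H
  Total hydrogens = 13.
Net charge -1.
Molecular formula: C9H13O4-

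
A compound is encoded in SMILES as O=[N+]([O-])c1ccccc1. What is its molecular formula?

C6H5NO2

Heavy atoms from the SMILES: 6 C, 1 N, 2 O.
Implicit hydrogens by atom environment:
  5 × C (aromatic): 1 H each → 5
  1 × C (aromatic): no H
  1 × N (charge +1): no H
  1 × O: no H
  1 × O (charge -1): no H
  Total hydrogens = 5.
Molecular formula: C6H5NO2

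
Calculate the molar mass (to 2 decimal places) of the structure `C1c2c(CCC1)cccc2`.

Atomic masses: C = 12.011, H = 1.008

Molecular formula: C10H12.
M = 10×12.011 + 12×1.008 = 132.21 g/mol.

132.21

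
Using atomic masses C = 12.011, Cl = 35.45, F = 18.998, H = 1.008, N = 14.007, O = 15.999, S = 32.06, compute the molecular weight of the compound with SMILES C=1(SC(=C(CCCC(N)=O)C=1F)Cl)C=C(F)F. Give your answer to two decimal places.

Molecular formula: C10H9ClF3NOS.
M = 10×12.011 + 1×35.45 + 3×18.998 + 9×1.008 + 1×14.007 + 1×15.999 + 1×32.06 = 283.69 g/mol.

283.69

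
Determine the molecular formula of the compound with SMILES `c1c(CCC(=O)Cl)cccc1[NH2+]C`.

Heavy atoms from the SMILES: 10 C, 1 Cl, 1 N, 1 O.
Implicit hydrogens by atom environment:
  4 × C (aromatic): 1 H each → 4
  2 × C: 2 H each → 4
  2 × C (aromatic): no H
  1 × C: 3 H
  1 × C: no H
  1 × Cl: no H
  1 × N (charge +1): 2 H
  1 × O: no H
  Total hydrogens = 13.
Net charge +1.
Molecular formula: C10H13ClNO+

C10H13ClNO+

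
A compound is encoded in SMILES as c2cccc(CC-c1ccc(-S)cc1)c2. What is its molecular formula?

Heavy atoms from the SMILES: 14 C, 1 S.
Implicit hydrogens by atom environment:
  9 × C (aromatic): 1 H each → 9
  3 × C (aromatic): no H
  2 × C: 2 H each → 4
  1 × S: 1 H
  Total hydrogens = 14.
Molecular formula: C14H14S

C14H14S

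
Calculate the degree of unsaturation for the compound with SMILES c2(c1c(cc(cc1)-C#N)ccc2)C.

Molecular formula from the SMILES: C12H9N.
DoU = (2C + 2 + N − H − X)/2 = (2·12 + 2 + 1 − 9 − 0)/2 = 18/2 = 9.
(Structurally: 2 ring(s) + 7 π bond(s) = 9.)

9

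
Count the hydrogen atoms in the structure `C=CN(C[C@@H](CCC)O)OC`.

17

Hydrogens are implicit in SMILES; fill each atom to its normal valence:
  4 × C: 2 H each → 8
  2 × C: 3 H each → 6
  2 × C: 1 H each → 2
  1 × N: no H
  1 × O: 1 H
  1 × O: no H
  Total hydrogens = 17.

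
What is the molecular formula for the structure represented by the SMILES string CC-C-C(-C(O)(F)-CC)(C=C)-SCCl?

Heavy atoms from the SMILES: 10 C, 1 Cl, 1 F, 1 O, 1 S.
Implicit hydrogens by atom environment:
  5 × C: 2 H each → 10
  2 × C: 3 H each → 6
  2 × C: no H
  1 × C: 1 H
  1 × Cl: no H
  1 × F: no H
  1 × O: 1 H
  1 × S: no H
  Total hydrogens = 18.
Molecular formula: C10H18ClFOS

C10H18ClFOS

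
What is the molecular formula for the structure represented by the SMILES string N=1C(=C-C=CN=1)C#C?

Heavy atoms from the SMILES: 6 C, 2 N.
Implicit hydrogens by atom environment:
  3 × C (aromatic): 1 H each → 3
  2 × N (aromatic): no H
  1 × C: 1 H
  1 × C (aromatic): no H
  1 × C: no H
  Total hydrogens = 4.
Molecular formula: C6H4N2

C6H4N2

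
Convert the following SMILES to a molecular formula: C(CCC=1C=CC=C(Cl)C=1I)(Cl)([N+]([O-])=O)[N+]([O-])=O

Heavy atoms from the SMILES: 9 C, 2 Cl, 1 I, 2 N, 4 O.
Implicit hydrogens by atom environment:
  3 × C (aromatic): 1 H each → 3
  3 × C (aromatic): no H
  2 × C: 2 H each → 4
  2 × Cl: no H
  2 × N (charge +1): no H
  2 × O: no H
  2 × O (charge -1): no H
  1 × C: no H
  1 × I: no H
  Total hydrogens = 7.
Molecular formula: C9H7Cl2IN2O4

C9H7Cl2IN2O4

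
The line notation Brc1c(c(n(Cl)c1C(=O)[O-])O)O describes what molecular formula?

C5H2BrClNO4-

Heavy atoms from the SMILES: 1 Br, 5 C, 1 Cl, 1 N, 4 O.
Implicit hydrogens by atom environment:
  4 × C (aromatic): no H
  2 × O: 1 H each → 2
  1 × Br: no H
  1 × C: no H
  1 × Cl: no H
  1 × N (aromatic): no H
  1 × O: no H
  1 × O (charge -1): no H
  Total hydrogens = 2.
Net charge -1.
Molecular formula: C5H2BrClNO4-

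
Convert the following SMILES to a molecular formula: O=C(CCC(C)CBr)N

Heavy atoms from the SMILES: 1 Br, 6 C, 1 N, 1 O.
Implicit hydrogens by atom environment:
  3 × C: 2 H each → 6
  1 × Br: no H
  1 × C: 3 H
  1 × C: 1 H
  1 × C: no H
  1 × N: 2 H
  1 × O: no H
  Total hydrogens = 12.
Molecular formula: C6H12BrNO

C6H12BrNO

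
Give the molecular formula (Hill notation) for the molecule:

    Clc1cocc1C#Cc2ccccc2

C12H7ClO

Heavy atoms from the SMILES: 12 C, 1 Cl, 1 O.
Implicit hydrogens by atom environment:
  7 × C (aromatic): 1 H each → 7
  3 × C (aromatic): no H
  2 × C: no H
  1 × Cl: no H
  1 × O (aromatic): no H
  Total hydrogens = 7.
Molecular formula: C12H7ClO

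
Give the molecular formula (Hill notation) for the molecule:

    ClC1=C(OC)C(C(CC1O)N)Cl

C7H11Cl2NO2

Heavy atoms from the SMILES: 7 C, 2 Cl, 1 N, 2 O.
Implicit hydrogens by atom environment:
  3 × C: 1 H each → 3
  2 × C: no H
  2 × Cl: no H
  1 × C: 3 H
  1 × C: 2 H
  1 × N: 2 H
  1 × O: 1 H
  1 × O: no H
  Total hydrogens = 11.
Molecular formula: C7H11Cl2NO2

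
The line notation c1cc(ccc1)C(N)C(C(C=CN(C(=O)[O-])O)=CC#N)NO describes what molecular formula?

C14H15N4O4-

Heavy atoms from the SMILES: 14 C, 4 N, 4 O.
Implicit hydrogens by atom environment:
  5 × C: 1 H each → 5
  5 × C (aromatic): 1 H each → 5
  3 × C: no H
  2 × N: no H
  2 × O: 1 H each → 2
  1 × C (aromatic): no H
  1 × N: 2 H
  1 × N: 1 H
  1 × O: no H
  1 × O (charge -1): no H
  Total hydrogens = 15.
Net charge -1.
Molecular formula: C14H15N4O4-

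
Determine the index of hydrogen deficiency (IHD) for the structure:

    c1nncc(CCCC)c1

4

Molecular formula from the SMILES: C8H12N2.
DoU = (2C + 2 + N − H − X)/2 = (2·8 + 2 + 2 − 12 − 0)/2 = 8/2 = 4.
(Structurally: 1 ring(s) + 3 π bond(s) = 4.)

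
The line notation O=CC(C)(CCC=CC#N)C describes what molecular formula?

Heavy atoms from the SMILES: 9 C, 1 N, 1 O.
Implicit hydrogens by atom environment:
  3 × C: 1 H each → 3
  2 × C: 3 H each → 6
  2 × C: 2 H each → 4
  2 × C: no H
  1 × N: no H
  1 × O: no H
  Total hydrogens = 13.
Molecular formula: C9H13NO

C9H13NO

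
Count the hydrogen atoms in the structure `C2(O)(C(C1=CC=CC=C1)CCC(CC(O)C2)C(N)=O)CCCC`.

29

Hydrogens are implicit in SMILES; fill each atom to its normal valence:
  7 × C: 2 H each → 14
  5 × C (aromatic): 1 H each → 5
  3 × C: 1 H each → 3
  2 × C: no H
  2 × O: 1 H each → 2
  1 × C: 3 H
  1 × C (aromatic): no H
  1 × N: 2 H
  1 × O: no H
  Total hydrogens = 29.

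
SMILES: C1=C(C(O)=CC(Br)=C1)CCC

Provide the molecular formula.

C9H11BrO

Heavy atoms from the SMILES: 1 Br, 9 C, 1 O.
Implicit hydrogens by atom environment:
  3 × C (aromatic): 1 H each → 3
  3 × C (aromatic): no H
  2 × C: 2 H each → 4
  1 × Br: no H
  1 × C: 3 H
  1 × O: 1 H
  Total hydrogens = 11.
Molecular formula: C9H11BrO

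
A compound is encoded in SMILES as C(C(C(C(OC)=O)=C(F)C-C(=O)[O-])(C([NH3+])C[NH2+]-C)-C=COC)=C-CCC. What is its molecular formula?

C18H30FN2O5+

Heavy atoms from the SMILES: 18 C, 1 F, 2 N, 5 O.
Implicit hydrogens by atom environment:
  5 × C: 1 H each → 5
  5 × C: no H
  4 × C: 3 H each → 12
  4 × C: 2 H each → 8
  4 × O: no H
  1 × F: no H
  1 × N (charge +1): 3 H
  1 × N (charge +1): 2 H
  1 × O (charge -1): no H
  Total hydrogens = 30.
Net charge +1.
Molecular formula: C18H30FN2O5+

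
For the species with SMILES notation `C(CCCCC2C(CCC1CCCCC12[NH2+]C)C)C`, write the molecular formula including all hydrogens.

Heavy atoms from the SMILES: 18 C, 1 N.
Implicit hydrogens by atom environment:
  11 × C: 2 H each → 22
  3 × C: 3 H each → 9
  3 × C: 1 H each → 3
  1 × C: no H
  1 × N (charge +1): 2 H
  Total hydrogens = 36.
Net charge +1.
Molecular formula: C18H36N+

C18H36N+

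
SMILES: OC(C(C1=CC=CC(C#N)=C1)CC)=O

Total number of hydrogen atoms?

Hydrogens are implicit in SMILES; fill each atom to its normal valence:
  4 × C (aromatic): 1 H each → 4
  2 × C (aromatic): no H
  2 × C: no H
  1 × C: 3 H
  1 × C: 2 H
  1 × C: 1 H
  1 × N: no H
  1 × O: 1 H
  1 × O: no H
  Total hydrogens = 11.

11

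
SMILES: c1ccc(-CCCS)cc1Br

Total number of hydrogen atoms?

Hydrogens are implicit in SMILES; fill each atom to its normal valence:
  4 × C (aromatic): 1 H each → 4
  3 × C: 2 H each → 6
  2 × C (aromatic): no H
  1 × Br: no H
  1 × S: 1 H
  Total hydrogens = 11.

11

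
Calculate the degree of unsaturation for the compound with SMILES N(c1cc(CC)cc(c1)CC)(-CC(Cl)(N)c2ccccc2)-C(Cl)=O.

9

Molecular formula from the SMILES: C19H22Cl2N2O.
DoU = (2C + 2 + N − H − X)/2 = (2·19 + 2 + 2 − 22 − 2)/2 = 18/2 = 9.
(Structurally: 2 ring(s) + 7 π bond(s) = 9.)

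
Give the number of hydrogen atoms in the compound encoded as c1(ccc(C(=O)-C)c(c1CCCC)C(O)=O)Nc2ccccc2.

Hydrogens are implicit in SMILES; fill each atom to its normal valence:
  7 × C (aromatic): 1 H each → 7
  5 × C (aromatic): no H
  3 × C: 2 H each → 6
  2 × C: 3 H each → 6
  2 × C: no H
  2 × O: no H
  1 × N: 1 H
  1 × O: 1 H
  Total hydrogens = 21.

21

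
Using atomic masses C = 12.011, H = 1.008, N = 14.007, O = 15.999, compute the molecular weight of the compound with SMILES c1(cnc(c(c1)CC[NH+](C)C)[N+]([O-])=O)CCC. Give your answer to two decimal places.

238.31

Molecular formula: C12H20N3O2+.
M = 12×12.011 + 20×1.008 + 3×14.007 + 2×15.999 = 238.31 g/mol.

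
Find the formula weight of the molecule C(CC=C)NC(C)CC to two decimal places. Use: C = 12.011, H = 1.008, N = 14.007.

127.23

Molecular formula: C8H17N.
M = 8×12.011 + 17×1.008 + 1×14.007 = 127.23 g/mol.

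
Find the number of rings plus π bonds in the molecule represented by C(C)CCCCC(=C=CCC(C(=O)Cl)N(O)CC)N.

Molecular formula from the SMILES: C14H25ClN2O2.
DoU = (2C + 2 + N − H − X)/2 = (2·14 + 2 + 2 − 25 − 1)/2 = 6/2 = 3.
(Structurally: 0 ring(s) + 3 π bond(s) = 3.)

3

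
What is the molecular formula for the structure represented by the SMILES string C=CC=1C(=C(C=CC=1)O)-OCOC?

Heavy atoms from the SMILES: 10 C, 3 O.
Implicit hydrogens by atom environment:
  3 × C (aromatic): 1 H each → 3
  3 × C (aromatic): no H
  2 × C: 2 H each → 4
  2 × O: no H
  1 × C: 3 H
  1 × C: 1 H
  1 × O: 1 H
  Total hydrogens = 12.
Molecular formula: C10H12O3

C10H12O3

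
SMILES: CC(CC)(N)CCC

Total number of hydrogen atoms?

Hydrogens are implicit in SMILES; fill each atom to its normal valence:
  3 × C: 3 H each → 9
  3 × C: 2 H each → 6
  1 × C: no H
  1 × N: 2 H
  Total hydrogens = 17.

17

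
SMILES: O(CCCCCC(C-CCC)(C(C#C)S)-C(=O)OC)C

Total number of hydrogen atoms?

Hydrogens are implicit in SMILES; fill each atom to its normal valence:
  8 × C: 2 H each → 16
  3 × C: 3 H each → 9
  3 × C: no H
  3 × O: no H
  2 × C: 1 H each → 2
  1 × S: 1 H
  Total hydrogens = 28.

28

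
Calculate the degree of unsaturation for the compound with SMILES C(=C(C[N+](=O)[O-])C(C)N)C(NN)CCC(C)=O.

Molecular formula from the SMILES: C10H20N4O3.
DoU = (2C + 2 + N − H − X)/2 = (2·10 + 2 + 4 − 20 − 0)/2 = 6/2 = 3.
(Structurally: 0 ring(s) + 3 π bond(s) = 3.)

3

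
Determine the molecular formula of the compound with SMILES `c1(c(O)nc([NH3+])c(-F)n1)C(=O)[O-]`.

Heavy atoms from the SMILES: 5 C, 1 F, 3 N, 3 O.
Implicit hydrogens by atom environment:
  4 × C (aromatic): no H
  2 × N (aromatic): no H
  1 × C: no H
  1 × F: no H
  1 × N (charge +1): 3 H
  1 × O: 1 H
  1 × O: no H
  1 × O (charge -1): no H
  Total hydrogens = 4.
Molecular formula: C5H4FN3O3

C5H4FN3O3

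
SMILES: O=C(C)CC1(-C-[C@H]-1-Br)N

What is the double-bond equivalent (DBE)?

2

Molecular formula from the SMILES: C6H10BrNO.
DoU = (2C + 2 + N − H − X)/2 = (2·6 + 2 + 1 − 10 − 1)/2 = 4/2 = 2.
(Structurally: 1 ring(s) + 1 π bond(s) = 2.)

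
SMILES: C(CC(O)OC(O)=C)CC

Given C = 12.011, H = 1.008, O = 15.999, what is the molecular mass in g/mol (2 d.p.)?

146.19

Molecular formula: C7H14O3.
M = 7×12.011 + 14×1.008 + 3×15.999 = 146.19 g/mol.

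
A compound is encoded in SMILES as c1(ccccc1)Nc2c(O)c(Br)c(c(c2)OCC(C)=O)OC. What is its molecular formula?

C16H16BrNO4

Heavy atoms from the SMILES: 1 Br, 16 C, 1 N, 4 O.
Implicit hydrogens by atom environment:
  6 × C (aromatic): 1 H each → 6
  6 × C (aromatic): no H
  3 × O: no H
  2 × C: 3 H each → 6
  1 × Br: no H
  1 × C: 2 H
  1 × C: no H
  1 × N: 1 H
  1 × O: 1 H
  Total hydrogens = 16.
Molecular formula: C16H16BrNO4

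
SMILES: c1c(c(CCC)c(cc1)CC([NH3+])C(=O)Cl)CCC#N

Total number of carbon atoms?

15

The symbol for carbon appears 15 times in the SMILES. Lowercase c denotes aromatic carbon and counts toward C.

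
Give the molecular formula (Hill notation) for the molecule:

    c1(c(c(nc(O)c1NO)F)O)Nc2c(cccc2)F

Heavy atoms from the SMILES: 11 C, 2 F, 3 N, 3 O.
Implicit hydrogens by atom environment:
  7 × C (aromatic): no H
  4 × C (aromatic): 1 H each → 4
  3 × O: 1 H each → 3
  2 × F: no H
  2 × N: 1 H each → 2
  1 × N (aromatic): no H
  Total hydrogens = 9.
Molecular formula: C11H9F2N3O3

C11H9F2N3O3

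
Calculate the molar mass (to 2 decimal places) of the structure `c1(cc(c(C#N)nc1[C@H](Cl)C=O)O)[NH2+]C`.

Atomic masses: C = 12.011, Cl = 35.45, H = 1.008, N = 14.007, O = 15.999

Molecular formula: C9H9ClN3O2+.
M = 9×12.011 + 1×35.45 + 9×1.008 + 3×14.007 + 2×15.999 = 226.64 g/mol.

226.64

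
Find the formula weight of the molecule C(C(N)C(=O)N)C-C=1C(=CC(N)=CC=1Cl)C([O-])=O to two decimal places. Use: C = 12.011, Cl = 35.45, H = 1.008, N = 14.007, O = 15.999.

Molecular formula: C11H13ClN3O3-.
M = 11×12.011 + 1×35.45 + 13×1.008 + 3×14.007 + 3×15.999 = 270.69 g/mol.

270.69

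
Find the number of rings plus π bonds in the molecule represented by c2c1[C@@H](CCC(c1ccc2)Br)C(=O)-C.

Molecular formula from the SMILES: C12H13BrO.
DoU = (2C + 2 + N − H − X)/2 = (2·12 + 2 + 0 − 13 − 1)/2 = 12/2 = 6.
(Structurally: 2 ring(s) + 4 π bond(s) = 6.)

6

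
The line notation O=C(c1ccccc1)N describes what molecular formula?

C7H7NO

Heavy atoms from the SMILES: 7 C, 1 N, 1 O.
Implicit hydrogens by atom environment:
  5 × C (aromatic): 1 H each → 5
  1 × C (aromatic): no H
  1 × C: no H
  1 × N: 2 H
  1 × O: no H
  Total hydrogens = 7.
Molecular formula: C7H7NO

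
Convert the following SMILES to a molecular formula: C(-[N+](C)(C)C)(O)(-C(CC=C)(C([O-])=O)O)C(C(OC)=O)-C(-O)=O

C13H21NO8

Heavy atoms from the SMILES: 13 C, 1 N, 8 O.
Implicit hydrogens by atom environment:
  5 × C: no H
  4 × C: 3 H each → 12
  4 × O: no H
  3 × O: 1 H each → 3
  2 × C: 2 H each → 4
  2 × C: 1 H each → 2
  1 × N (charge +1): no H
  1 × O (charge -1): no H
  Total hydrogens = 21.
Molecular formula: C13H21NO8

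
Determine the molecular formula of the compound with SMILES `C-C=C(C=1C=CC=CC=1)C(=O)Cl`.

C10H9ClO

Heavy atoms from the SMILES: 10 C, 1 Cl, 1 O.
Implicit hydrogens by atom environment:
  5 × C (aromatic): 1 H each → 5
  2 × C: no H
  1 × C: 3 H
  1 × C: 1 H
  1 × C (aromatic): no H
  1 × Cl: no H
  1 × O: no H
  Total hydrogens = 9.
Molecular formula: C10H9ClO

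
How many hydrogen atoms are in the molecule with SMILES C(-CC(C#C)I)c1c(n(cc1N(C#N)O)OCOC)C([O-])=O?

13

Hydrogens are implicit in SMILES; fill each atom to its normal valence:
  3 × C: 2 H each → 6
  3 × C (aromatic): no H
  3 × C: no H
  3 × O: no H
  2 × C: 1 H each → 2
  2 × N: no H
  1 × C: 3 H
  1 × C (aromatic): 1 H
  1 × I: no H
  1 × N (aromatic): no H
  1 × O: 1 H
  1 × O (charge -1): no H
  Total hydrogens = 13.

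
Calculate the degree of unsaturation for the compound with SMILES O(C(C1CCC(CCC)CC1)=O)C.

Molecular formula from the SMILES: C11H20O2.
DoU = (2C + 2 + N − H − X)/2 = (2·11 + 2 + 0 − 20 − 0)/2 = 4/2 = 2.
(Structurally: 1 ring(s) + 1 π bond(s) = 2.)

2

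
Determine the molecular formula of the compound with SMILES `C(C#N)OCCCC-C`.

Heavy atoms from the SMILES: 7 C, 1 N, 1 O.
Implicit hydrogens by atom environment:
  5 × C: 2 H each → 10
  1 × C: 3 H
  1 × C: no H
  1 × N: no H
  1 × O: no H
  Total hydrogens = 13.
Molecular formula: C7H13NO

C7H13NO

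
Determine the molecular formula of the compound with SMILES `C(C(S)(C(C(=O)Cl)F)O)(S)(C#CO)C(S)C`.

Heavy atoms from the SMILES: 8 C, 1 Cl, 1 F, 3 O, 3 S.
Implicit hydrogens by atom environment:
  5 × C: no H
  3 × S: 1 H each → 3
  2 × C: 1 H each → 2
  2 × O: 1 H each → 2
  1 × C: 3 H
  1 × Cl: no H
  1 × F: no H
  1 × O: no H
  Total hydrogens = 10.
Molecular formula: C8H10ClFO3S3

C8H10ClFO3S3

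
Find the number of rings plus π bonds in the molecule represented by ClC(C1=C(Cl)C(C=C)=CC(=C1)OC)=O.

Molecular formula from the SMILES: C10H8Cl2O2.
DoU = (2C + 2 + N − H − X)/2 = (2·10 + 2 + 0 − 8 − 2)/2 = 12/2 = 6.
(Structurally: 1 ring(s) + 5 π bond(s) = 6.)

6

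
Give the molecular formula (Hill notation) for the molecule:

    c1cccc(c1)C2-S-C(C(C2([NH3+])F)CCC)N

Heavy atoms from the SMILES: 13 C, 1 F, 2 N, 1 S.
Implicit hydrogens by atom environment:
  5 × C (aromatic): 1 H each → 5
  3 × C: 1 H each → 3
  2 × C: 2 H each → 4
  1 × C: 3 H
  1 × C: no H
  1 × C (aromatic): no H
  1 × F: no H
  1 × N (charge +1): 3 H
  1 × N: 2 H
  1 × S: no H
  Total hydrogens = 20.
Net charge +1.
Molecular formula: C13H20FN2S+

C13H20FN2S+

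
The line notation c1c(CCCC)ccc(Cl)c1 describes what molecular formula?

C10H13Cl

Heavy atoms from the SMILES: 10 C, 1 Cl.
Implicit hydrogens by atom environment:
  4 × C (aromatic): 1 H each → 4
  3 × C: 2 H each → 6
  2 × C (aromatic): no H
  1 × C: 3 H
  1 × Cl: no H
  Total hydrogens = 13.
Molecular formula: C10H13Cl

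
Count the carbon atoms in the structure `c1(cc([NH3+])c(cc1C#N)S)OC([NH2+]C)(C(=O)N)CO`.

The symbol for carbon appears 11 times in the SMILES. Lowercase c denotes aromatic carbon and counts toward C.

11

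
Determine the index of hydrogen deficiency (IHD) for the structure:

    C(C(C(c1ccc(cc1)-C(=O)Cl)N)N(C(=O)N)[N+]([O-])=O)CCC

Molecular formula from the SMILES: C14H19ClN4O4.
DoU = (2C + 2 + N − H − X)/2 = (2·14 + 2 + 4 − 19 − 1)/2 = 14/2 = 7.
(Structurally: 1 ring(s) + 6 π bond(s) = 7.)

7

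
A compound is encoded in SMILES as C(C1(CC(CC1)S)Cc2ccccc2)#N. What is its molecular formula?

Heavy atoms from the SMILES: 13 C, 1 N, 1 S.
Implicit hydrogens by atom environment:
  5 × C (aromatic): 1 H each → 5
  4 × C: 2 H each → 8
  2 × C: no H
  1 × C: 1 H
  1 × C (aromatic): no H
  1 × N: no H
  1 × S: 1 H
  Total hydrogens = 15.
Molecular formula: C13H15NS

C13H15NS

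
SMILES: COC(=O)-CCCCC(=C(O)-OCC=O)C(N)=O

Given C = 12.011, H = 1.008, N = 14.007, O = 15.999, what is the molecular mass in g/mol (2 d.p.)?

Molecular formula: C11H17NO6.
M = 11×12.011 + 17×1.008 + 1×14.007 + 6×15.999 = 259.26 g/mol.

259.26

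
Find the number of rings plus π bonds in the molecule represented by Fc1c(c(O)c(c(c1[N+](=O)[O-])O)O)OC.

5

Molecular formula from the SMILES: C7H6FNO6.
DoU = (2C + 2 + N − H − X)/2 = (2·7 + 2 + 1 − 6 − 1)/2 = 10/2 = 5.
(Structurally: 1 ring(s) + 4 π bond(s) = 5.)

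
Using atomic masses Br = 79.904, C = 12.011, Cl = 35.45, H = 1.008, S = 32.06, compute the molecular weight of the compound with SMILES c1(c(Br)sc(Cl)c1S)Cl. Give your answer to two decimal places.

Molecular formula: C4HBrCl2S2.
M = 1×79.904 + 4×12.011 + 2×35.45 + 1×1.008 + 2×32.06 = 263.98 g/mol.

263.98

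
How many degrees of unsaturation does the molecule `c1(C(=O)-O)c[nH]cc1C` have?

4

Molecular formula from the SMILES: C6H7NO2.
DoU = (2C + 2 + N − H − X)/2 = (2·6 + 2 + 1 − 7 − 0)/2 = 8/2 = 4.
(Structurally: 1 ring(s) + 3 π bond(s) = 4.)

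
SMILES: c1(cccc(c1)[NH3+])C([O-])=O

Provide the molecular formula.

Heavy atoms from the SMILES: 7 C, 1 N, 2 O.
Implicit hydrogens by atom environment:
  4 × C (aromatic): 1 H each → 4
  2 × C (aromatic): no H
  1 × C: no H
  1 × N (charge +1): 3 H
  1 × O: no H
  1 × O (charge -1): no H
  Total hydrogens = 7.
Molecular formula: C7H7NO2

C7H7NO2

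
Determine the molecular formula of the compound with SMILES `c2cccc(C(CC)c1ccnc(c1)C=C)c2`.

C16H17N

Heavy atoms from the SMILES: 16 C, 1 N.
Implicit hydrogens by atom environment:
  8 × C (aromatic): 1 H each → 8
  3 × C (aromatic): no H
  2 × C: 2 H each → 4
  2 × C: 1 H each → 2
  1 × C: 3 H
  1 × N (aromatic): no H
  Total hydrogens = 17.
Molecular formula: C16H17N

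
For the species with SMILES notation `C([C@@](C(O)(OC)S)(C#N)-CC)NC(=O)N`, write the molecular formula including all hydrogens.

C8H15N3O3S

Heavy atoms from the SMILES: 8 C, 3 N, 3 O, 1 S.
Implicit hydrogens by atom environment:
  4 × C: no H
  2 × C: 3 H each → 6
  2 × C: 2 H each → 4
  2 × O: no H
  1 × N: 2 H
  1 × N: 1 H
  1 × N: no H
  1 × O: 1 H
  1 × S: 1 H
  Total hydrogens = 15.
Molecular formula: C8H15N3O3S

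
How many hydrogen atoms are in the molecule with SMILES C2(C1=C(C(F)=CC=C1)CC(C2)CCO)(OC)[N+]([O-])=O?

16

Hydrogens are implicit in SMILES; fill each atom to its normal valence:
  4 × C: 2 H each → 8
  3 × C (aromatic): 1 H each → 3
  3 × C (aromatic): no H
  2 × O: no H
  1 × C: 3 H
  1 × C: 1 H
  1 × C: no H
  1 × F: no H
  1 × N (charge +1): no H
  1 × O: 1 H
  1 × O (charge -1): no H
  Total hydrogens = 16.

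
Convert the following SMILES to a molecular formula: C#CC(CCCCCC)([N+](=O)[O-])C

Heavy atoms from the SMILES: 10 C, 1 N, 2 O.
Implicit hydrogens by atom environment:
  5 × C: 2 H each → 10
  2 × C: 3 H each → 6
  2 × C: no H
  1 × C: 1 H
  1 × N (charge +1): no H
  1 × O: no H
  1 × O (charge -1): no H
  Total hydrogens = 17.
Molecular formula: C10H17NO2

C10H17NO2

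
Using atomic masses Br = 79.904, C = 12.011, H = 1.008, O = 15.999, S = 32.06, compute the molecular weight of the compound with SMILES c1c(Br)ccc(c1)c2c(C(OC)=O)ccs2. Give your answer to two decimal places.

297.17

Molecular formula: C12H9BrO2S.
M = 1×79.904 + 12×12.011 + 9×1.008 + 2×15.999 + 1×32.06 = 297.17 g/mol.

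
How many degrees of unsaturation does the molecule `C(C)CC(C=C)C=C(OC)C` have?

Molecular formula from the SMILES: C10H18O.
DoU = (2C + 2 + N − H − X)/2 = (2·10 + 2 + 0 − 18 − 0)/2 = 4/2 = 2.
(Structurally: 0 ring(s) + 2 π bond(s) = 2.)

2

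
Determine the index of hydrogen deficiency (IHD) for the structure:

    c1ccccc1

4

Molecular formula from the SMILES: C6H6.
DoU = (2C + 2 + N − H − X)/2 = (2·6 + 2 + 0 − 6 − 0)/2 = 8/2 = 4.
(Structurally: 1 ring(s) + 3 π bond(s) = 4.)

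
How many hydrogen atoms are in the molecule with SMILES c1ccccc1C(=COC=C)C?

12

Hydrogens are implicit in SMILES; fill each atom to its normal valence:
  5 × C (aromatic): 1 H each → 5
  2 × C: 1 H each → 2
  1 × C: 3 H
  1 × C: 2 H
  1 × C: no H
  1 × C (aromatic): no H
  1 × O: no H
  Total hydrogens = 12.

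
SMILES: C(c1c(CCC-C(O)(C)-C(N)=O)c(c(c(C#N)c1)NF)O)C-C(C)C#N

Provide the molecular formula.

Heavy atoms from the SMILES: 18 C, 1 F, 4 N, 3 O.
Implicit hydrogens by atom environment:
  5 × C: 2 H each → 10
  5 × C (aromatic): no H
  4 × C: no H
  2 × C: 3 H each → 6
  2 × N: no H
  2 × O: 1 H each → 2
  1 × C (aromatic): 1 H
  1 × C: 1 H
  1 × F: no H
  1 × N: 2 H
  1 × N: 1 H
  1 × O: no H
  Total hydrogens = 23.
Molecular formula: C18H23FN4O3

C18H23FN4O3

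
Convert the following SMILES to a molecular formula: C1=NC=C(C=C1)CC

Heavy atoms from the SMILES: 7 C, 1 N.
Implicit hydrogens by atom environment:
  4 × C (aromatic): 1 H each → 4
  1 × C: 3 H
  1 × C: 2 H
  1 × C (aromatic): no H
  1 × N (aromatic): no H
  Total hydrogens = 9.
Molecular formula: C7H9N

C7H9N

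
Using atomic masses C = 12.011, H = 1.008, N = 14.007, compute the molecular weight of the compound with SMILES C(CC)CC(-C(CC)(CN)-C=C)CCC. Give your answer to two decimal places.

Molecular formula: C14H29N.
M = 14×12.011 + 29×1.008 + 1×14.007 = 211.39 g/mol.

211.39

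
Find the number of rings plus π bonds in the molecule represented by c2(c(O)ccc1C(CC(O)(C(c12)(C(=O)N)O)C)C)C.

Molecular formula from the SMILES: C14H19NO4.
DoU = (2C + 2 + N − H − X)/2 = (2·14 + 2 + 1 − 19 − 0)/2 = 12/2 = 6.
(Structurally: 2 ring(s) + 4 π bond(s) = 6.)

6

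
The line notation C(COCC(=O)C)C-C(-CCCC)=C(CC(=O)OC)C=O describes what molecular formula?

C16H26O5

Heavy atoms from the SMILES: 16 C, 5 O.
Implicit hydrogens by atom environment:
  8 × C: 2 H each → 16
  5 × O: no H
  4 × C: no H
  3 × C: 3 H each → 9
  1 × C: 1 H
  Total hydrogens = 26.
Molecular formula: C16H26O5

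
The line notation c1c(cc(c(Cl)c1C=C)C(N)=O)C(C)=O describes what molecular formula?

C11H10ClNO2

Heavy atoms from the SMILES: 11 C, 1 Cl, 1 N, 2 O.
Implicit hydrogens by atom environment:
  4 × C (aromatic): no H
  2 × C (aromatic): 1 H each → 2
  2 × C: no H
  2 × O: no H
  1 × C: 3 H
  1 × C: 2 H
  1 × C: 1 H
  1 × Cl: no H
  1 × N: 2 H
  Total hydrogens = 10.
Molecular formula: C11H10ClNO2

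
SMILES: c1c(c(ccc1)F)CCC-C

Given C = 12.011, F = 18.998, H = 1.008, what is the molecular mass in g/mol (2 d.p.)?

152.21

Molecular formula: C10H13F.
M = 10×12.011 + 1×18.998 + 13×1.008 = 152.21 g/mol.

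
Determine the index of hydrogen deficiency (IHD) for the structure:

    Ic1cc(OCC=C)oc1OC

Molecular formula from the SMILES: C8H9IO3.
DoU = (2C + 2 + N − H − X)/2 = (2·8 + 2 + 0 − 9 − 1)/2 = 8/2 = 4.
(Structurally: 1 ring(s) + 3 π bond(s) = 4.)

4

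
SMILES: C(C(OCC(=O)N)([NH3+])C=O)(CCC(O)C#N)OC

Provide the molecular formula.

C10H18N3O5+

Heavy atoms from the SMILES: 10 C, 3 N, 5 O.
Implicit hydrogens by atom environment:
  4 × O: no H
  3 × C: 2 H each → 6
  3 × C: 1 H each → 3
  3 × C: no H
  1 × C: 3 H
  1 × N (charge +1): 3 H
  1 × N: 2 H
  1 × N: no H
  1 × O: 1 H
  Total hydrogens = 18.
Net charge +1.
Molecular formula: C10H18N3O5+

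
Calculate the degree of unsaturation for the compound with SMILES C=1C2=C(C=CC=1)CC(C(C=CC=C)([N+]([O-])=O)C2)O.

Molecular formula from the SMILES: C14H15NO3.
DoU = (2C + 2 + N − H − X)/2 = (2·14 + 2 + 1 − 15 − 0)/2 = 16/2 = 8.
(Structurally: 2 ring(s) + 6 π bond(s) = 8.)

8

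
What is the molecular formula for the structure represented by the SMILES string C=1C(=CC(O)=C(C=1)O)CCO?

Heavy atoms from the SMILES: 8 C, 3 O.
Implicit hydrogens by atom environment:
  3 × C (aromatic): 1 H each → 3
  3 × C (aromatic): no H
  3 × O: 1 H each → 3
  2 × C: 2 H each → 4
  Total hydrogens = 10.
Molecular formula: C8H10O3

C8H10O3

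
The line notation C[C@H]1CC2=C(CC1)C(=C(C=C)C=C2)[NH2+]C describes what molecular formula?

Heavy atoms from the SMILES: 14 C, 1 N.
Implicit hydrogens by atom environment:
  4 × C: 2 H each → 8
  4 × C (aromatic): no H
  2 × C: 3 H each → 6
  2 × C (aromatic): 1 H each → 2
  2 × C: 1 H each → 2
  1 × N (charge +1): 2 H
  Total hydrogens = 20.
Net charge +1.
Molecular formula: C14H20N+

C14H20N+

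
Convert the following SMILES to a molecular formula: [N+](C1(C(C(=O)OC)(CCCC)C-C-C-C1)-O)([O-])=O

C12H21NO5

Heavy atoms from the SMILES: 12 C, 1 N, 5 O.
Implicit hydrogens by atom environment:
  7 × C: 2 H each → 14
  3 × C: no H
  3 × O: no H
  2 × C: 3 H each → 6
  1 × N (charge +1): no H
  1 × O: 1 H
  1 × O (charge -1): no H
  Total hydrogens = 21.
Molecular formula: C12H21NO5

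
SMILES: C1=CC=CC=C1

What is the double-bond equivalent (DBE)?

Molecular formula from the SMILES: C6H6.
DoU = (2C + 2 + N − H − X)/2 = (2·6 + 2 + 0 − 6 − 0)/2 = 8/2 = 4.
(Structurally: 1 ring(s) + 3 π bond(s) = 4.)

4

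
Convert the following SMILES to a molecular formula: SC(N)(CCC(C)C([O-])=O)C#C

Heavy atoms from the SMILES: 8 C, 1 N, 2 O, 1 S.
Implicit hydrogens by atom environment:
  3 × C: no H
  2 × C: 2 H each → 4
  2 × C: 1 H each → 2
  1 × C: 3 H
  1 × N: 2 H
  1 × O: no H
  1 × O (charge -1): no H
  1 × S: 1 H
  Total hydrogens = 12.
Net charge -1.
Molecular formula: C8H12NO2S-

C8H12NO2S-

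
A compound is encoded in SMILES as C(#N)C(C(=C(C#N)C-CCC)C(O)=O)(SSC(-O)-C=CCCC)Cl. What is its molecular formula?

Heavy atoms from the SMILES: 16 C, 1 Cl, 2 N, 3 O, 2 S.
Implicit hydrogens by atom environment:
  6 × C: no H
  5 × C: 2 H each → 10
  3 × C: 1 H each → 3
  2 × C: 3 H each → 6
  2 × N: no H
  2 × O: 1 H each → 2
  2 × S: no H
  1 × Cl: no H
  1 × O: no H
  Total hydrogens = 21.
Molecular formula: C16H21ClN2O3S2

C16H21ClN2O3S2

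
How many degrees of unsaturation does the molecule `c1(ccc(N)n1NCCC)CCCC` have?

3

Molecular formula from the SMILES: C11H21N3.
DoU = (2C + 2 + N − H − X)/2 = (2·11 + 2 + 3 − 21 − 0)/2 = 6/2 = 3.
(Structurally: 1 ring(s) + 2 π bond(s) = 3.)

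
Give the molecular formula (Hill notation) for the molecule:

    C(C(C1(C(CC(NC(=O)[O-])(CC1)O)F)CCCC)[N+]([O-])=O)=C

Heavy atoms from the SMILES: 14 C, 1 F, 2 N, 5 O.
Implicit hydrogens by atom environment:
  7 × C: 2 H each → 14
  3 × C: 1 H each → 3
  3 × C: no H
  2 × O: no H
  2 × O (charge -1): no H
  1 × C: 3 H
  1 × F: no H
  1 × N: 1 H
  1 × N (charge +1): no H
  1 × O: 1 H
  Total hydrogens = 22.
Net charge -1.
Molecular formula: C14H22FN2O5-

C14H22FN2O5-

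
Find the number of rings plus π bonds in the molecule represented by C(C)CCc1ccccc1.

4

Molecular formula from the SMILES: C10H14.
DoU = (2C + 2 + N − H − X)/2 = (2·10 + 2 + 0 − 14 − 0)/2 = 8/2 = 4.
(Structurally: 1 ring(s) + 3 π bond(s) = 4.)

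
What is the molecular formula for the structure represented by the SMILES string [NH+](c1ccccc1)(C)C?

Heavy atoms from the SMILES: 8 C, 1 N.
Implicit hydrogens by atom environment:
  5 × C (aromatic): 1 H each → 5
  2 × C: 3 H each → 6
  1 × C (aromatic): no H
  1 × N (charge +1): 1 H
  Total hydrogens = 12.
Net charge +1.
Molecular formula: C8H12N+

C8H12N+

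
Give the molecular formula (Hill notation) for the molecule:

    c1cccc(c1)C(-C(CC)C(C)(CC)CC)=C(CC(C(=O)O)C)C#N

C22H31NO2

Heavy atoms from the SMILES: 22 C, 1 N, 2 O.
Implicit hydrogens by atom environment:
  5 × C: 3 H each → 15
  5 × C (aromatic): 1 H each → 5
  5 × C: no H
  4 × C: 2 H each → 8
  2 × C: 1 H each → 2
  1 × C (aromatic): no H
  1 × N: no H
  1 × O: 1 H
  1 × O: no H
  Total hydrogens = 31.
Molecular formula: C22H31NO2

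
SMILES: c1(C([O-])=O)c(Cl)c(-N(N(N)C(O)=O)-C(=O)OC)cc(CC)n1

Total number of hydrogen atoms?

12

Hydrogens are implicit in SMILES; fill each atom to its normal valence:
  4 × C (aromatic): no H
  4 × O: no H
  3 × C: no H
  2 × C: 3 H each → 6
  2 × N: no H
  1 × C: 2 H
  1 × C (aromatic): 1 H
  1 × Cl: no H
  1 × N: 2 H
  1 × N (aromatic): no H
  1 × O: 1 H
  1 × O (charge -1): no H
  Total hydrogens = 12.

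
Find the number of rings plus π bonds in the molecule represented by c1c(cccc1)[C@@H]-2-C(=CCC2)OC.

6

Molecular formula from the SMILES: C12H14O.
DoU = (2C + 2 + N − H − X)/2 = (2·12 + 2 + 0 − 14 − 0)/2 = 12/2 = 6.
(Structurally: 2 ring(s) + 4 π bond(s) = 6.)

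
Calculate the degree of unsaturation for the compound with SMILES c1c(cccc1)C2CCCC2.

5

Molecular formula from the SMILES: C11H14.
DoU = (2C + 2 + N − H − X)/2 = (2·11 + 2 + 0 − 14 − 0)/2 = 10/2 = 5.
(Structurally: 2 ring(s) + 3 π bond(s) = 5.)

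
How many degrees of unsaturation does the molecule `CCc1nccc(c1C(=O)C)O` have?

Molecular formula from the SMILES: C9H11NO2.
DoU = (2C + 2 + N − H − X)/2 = (2·9 + 2 + 1 − 11 − 0)/2 = 10/2 = 5.
(Structurally: 1 ring(s) + 4 π bond(s) = 5.)

5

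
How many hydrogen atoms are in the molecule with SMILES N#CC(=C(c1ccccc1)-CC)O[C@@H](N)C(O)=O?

Hydrogens are implicit in SMILES; fill each atom to its normal valence:
  5 × C (aromatic): 1 H each → 5
  4 × C: no H
  2 × O: no H
  1 × C: 3 H
  1 × C: 2 H
  1 × C: 1 H
  1 × C (aromatic): no H
  1 × N: 2 H
  1 × N: no H
  1 × O: 1 H
  Total hydrogens = 14.

14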